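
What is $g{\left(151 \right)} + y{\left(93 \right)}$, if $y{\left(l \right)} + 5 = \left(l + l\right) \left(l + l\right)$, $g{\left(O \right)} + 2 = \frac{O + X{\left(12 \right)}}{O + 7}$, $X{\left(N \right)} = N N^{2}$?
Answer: $\frac{5466941}{158} \approx 34601.0$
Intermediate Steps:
$X{\left(N \right)} = N^{3}$
$g{\left(O \right)} = -2 + \frac{1728 + O}{7 + O}$ ($g{\left(O \right)} = -2 + \frac{O + 12^{3}}{O + 7} = -2 + \frac{O + 1728}{7 + O} = -2 + \frac{1728 + O}{7 + O}$)
$y{\left(l \right)} = -5 + 4 l^{2}$ ($y{\left(l \right)} = -5 + \left(l + l\right) \left(l + l\right) = -5 + 2 l 2 l = -5 + 4 l^{2}$)
$g{\left(151 \right)} + y{\left(93 \right)} = \frac{1714 - 151}{7 + 151} - \left(5 - 4 \cdot 93^{2}\right) = \frac{1714 - 151}{158} + \left(-5 + 4 \cdot 8649\right) = \frac{1}{158} \cdot 1563 + \left(-5 + 34596\right) = \frac{1563}{158} + 34591 = \frac{5466941}{158}$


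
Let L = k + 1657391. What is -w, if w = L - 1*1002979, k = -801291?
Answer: 146879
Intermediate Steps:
L = 856100 (L = -801291 + 1657391 = 856100)
w = -146879 (w = 856100 - 1*1002979 = 856100 - 1002979 = -146879)
-w = -1*(-146879) = 146879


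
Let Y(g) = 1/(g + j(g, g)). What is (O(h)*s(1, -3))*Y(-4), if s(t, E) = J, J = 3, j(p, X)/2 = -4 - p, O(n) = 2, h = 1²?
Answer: -3/2 ≈ -1.5000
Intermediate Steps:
h = 1
j(p, X) = -8 - 2*p (j(p, X) = 2*(-4 - p) = -8 - 2*p)
s(t, E) = 3
Y(g) = 1/(-8 - g) (Y(g) = 1/(g + (-8 - 2*g)) = 1/(-8 - g))
(O(h)*s(1, -3))*Y(-4) = (2*3)/(-8 - 1*(-4)) = 6/(-8 + 4) = 6/(-4) = 6*(-¼) = -3/2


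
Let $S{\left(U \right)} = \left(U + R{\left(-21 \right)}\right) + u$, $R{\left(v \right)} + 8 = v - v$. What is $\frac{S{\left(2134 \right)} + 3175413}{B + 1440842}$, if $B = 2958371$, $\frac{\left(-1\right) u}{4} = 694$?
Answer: $\frac{3174763}{4399213} \approx 0.72167$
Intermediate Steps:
$u = -2776$ ($u = \left(-4\right) 694 = -2776$)
$R{\left(v \right)} = -8$ ($R{\left(v \right)} = -8 + \left(v - v\right) = -8 + 0 = -8$)
$S{\left(U \right)} = -2784 + U$ ($S{\left(U \right)} = \left(U - 8\right) - 2776 = \left(-8 + U\right) - 2776 = -2784 + U$)
$\frac{S{\left(2134 \right)} + 3175413}{B + 1440842} = \frac{\left(-2784 + 2134\right) + 3175413}{2958371 + 1440842} = \frac{-650 + 3175413}{4399213} = 3174763 \cdot \frac{1}{4399213} = \frac{3174763}{4399213}$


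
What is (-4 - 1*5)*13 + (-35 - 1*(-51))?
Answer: -101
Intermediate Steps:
(-4 - 1*5)*13 + (-35 - 1*(-51)) = (-4 - 5)*13 + (-35 + 51) = -9*13 + 16 = -117 + 16 = -101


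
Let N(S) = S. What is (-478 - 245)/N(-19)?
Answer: 723/19 ≈ 38.053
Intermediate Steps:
(-478 - 245)/N(-19) = (-478 - 245)/(-19) = -723*(-1/19) = 723/19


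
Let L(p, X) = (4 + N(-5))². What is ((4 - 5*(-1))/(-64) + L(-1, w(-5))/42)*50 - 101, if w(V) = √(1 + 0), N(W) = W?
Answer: -71797/672 ≈ -106.84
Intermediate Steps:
w(V) = 1 (w(V) = √1 = 1)
L(p, X) = 1 (L(p, X) = (4 - 5)² = (-1)² = 1)
((4 - 5*(-1))/(-64) + L(-1, w(-5))/42)*50 - 101 = ((4 - 5*(-1))/(-64) + 1/42)*50 - 101 = ((4 + 5)*(-1/64) + 1*(1/42))*50 - 101 = (9*(-1/64) + 1/42)*50 - 101 = (-9/64 + 1/42)*50 - 101 = -157/1344*50 - 101 = -3925/672 - 101 = -71797/672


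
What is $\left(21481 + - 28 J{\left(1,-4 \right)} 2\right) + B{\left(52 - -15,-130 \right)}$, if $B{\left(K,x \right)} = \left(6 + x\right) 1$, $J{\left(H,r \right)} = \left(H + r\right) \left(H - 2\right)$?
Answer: $21189$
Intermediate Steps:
$J{\left(H,r \right)} = \left(-2 + H\right) \left(H + r\right)$ ($J{\left(H,r \right)} = \left(H + r\right) \left(-2 + H\right) = \left(-2 + H\right) \left(H + r\right)$)
$B{\left(K,x \right)} = 6 + x$
$\left(21481 + - 28 J{\left(1,-4 \right)} 2\right) + B{\left(52 - -15,-130 \right)} = \left(21481 + - 28 \left(1^{2} - 2 - -8 + 1 \left(-4\right)\right) 2\right) + \left(6 - 130\right) = \left(21481 + - 28 \left(1 - 2 + 8 - 4\right) 2\right) - 124 = \left(21481 + \left(-28\right) 3 \cdot 2\right) - 124 = \left(21481 - 168\right) - 124 = 21313 - 124 = 21189$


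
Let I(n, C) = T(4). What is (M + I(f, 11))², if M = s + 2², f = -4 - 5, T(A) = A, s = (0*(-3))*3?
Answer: 64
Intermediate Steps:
s = 0 (s = 0*3 = 0)
f = -9
I(n, C) = 4
M = 4 (M = 0 + 2² = 0 + 4 = 4)
(M + I(f, 11))² = (4 + 4)² = 8² = 64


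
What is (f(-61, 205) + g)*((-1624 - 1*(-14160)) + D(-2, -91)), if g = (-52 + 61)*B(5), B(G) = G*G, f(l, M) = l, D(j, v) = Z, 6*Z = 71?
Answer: 6173534/3 ≈ 2.0578e+6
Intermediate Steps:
Z = 71/6 (Z = (⅙)*71 = 71/6 ≈ 11.833)
D(j, v) = 71/6
B(G) = G²
g = 225 (g = (-52 + 61)*5² = 9*25 = 225)
(f(-61, 205) + g)*((-1624 - 1*(-14160)) + D(-2, -91)) = (-61 + 225)*((-1624 - 1*(-14160)) + 71/6) = 164*((-1624 + 14160) + 71/6) = 164*(12536 + 71/6) = 164*(75287/6) = 6173534/3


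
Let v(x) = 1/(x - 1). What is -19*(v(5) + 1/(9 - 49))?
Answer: -171/40 ≈ -4.2750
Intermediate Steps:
v(x) = 1/(-1 + x)
-19*(v(5) + 1/(9 - 49)) = -19*(1/(-1 + 5) + 1/(9 - 49)) = -19*(1/4 + 1/(-40)) = -19*(¼ - 1/40) = -19*9/40 = -171/40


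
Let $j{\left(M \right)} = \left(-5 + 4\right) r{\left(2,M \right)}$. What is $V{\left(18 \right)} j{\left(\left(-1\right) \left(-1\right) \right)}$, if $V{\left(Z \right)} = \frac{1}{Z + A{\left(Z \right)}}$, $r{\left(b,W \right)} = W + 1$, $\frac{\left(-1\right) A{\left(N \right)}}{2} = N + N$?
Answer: $\frac{1}{27} \approx 0.037037$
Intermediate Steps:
$A{\left(N \right)} = - 4 N$ ($A{\left(N \right)} = - 2 \left(N + N\right) = - 2 \cdot 2 N = - 4 N$)
$r{\left(b,W \right)} = 1 + W$
$V{\left(Z \right)} = - \frac{1}{3 Z}$ ($V{\left(Z \right)} = \frac{1}{Z - 4 Z} = \frac{1}{\left(-3\right) Z} = - \frac{1}{3 Z}$)
$j{\left(M \right)} = -1 - M$ ($j{\left(M \right)} = \left(-5 + 4\right) \left(1 + M\right) = - (1 + M) = -1 - M$)
$V{\left(18 \right)} j{\left(\left(-1\right) \left(-1\right) \right)} = - \frac{1}{3 \cdot 18} \left(-1 - \left(-1\right) \left(-1\right)\right) = \left(- \frac{1}{3}\right) \frac{1}{18} \left(-1 - 1\right) = - \frac{-1 - 1}{54} = \left(- \frac{1}{54}\right) \left(-2\right) = \frac{1}{27}$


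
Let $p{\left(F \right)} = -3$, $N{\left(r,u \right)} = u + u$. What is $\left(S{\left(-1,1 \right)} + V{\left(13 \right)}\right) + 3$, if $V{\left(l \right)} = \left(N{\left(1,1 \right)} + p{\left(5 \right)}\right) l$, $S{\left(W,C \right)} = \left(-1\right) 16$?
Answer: $-26$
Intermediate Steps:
$N{\left(r,u \right)} = 2 u$
$S{\left(W,C \right)} = -16$
$V{\left(l \right)} = - l$ ($V{\left(l \right)} = \left(2 \cdot 1 - 3\right) l = \left(2 - 3\right) l = - l$)
$\left(S{\left(-1,1 \right)} + V{\left(13 \right)}\right) + 3 = \left(-16 - 13\right) + 3 = -29 + 3 = -26$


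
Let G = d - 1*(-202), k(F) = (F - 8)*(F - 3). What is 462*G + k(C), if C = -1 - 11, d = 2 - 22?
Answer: 84384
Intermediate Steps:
d = -20
C = -12
k(F) = (-8 + F)*(-3 + F)
G = 182 (G = -20 - 1*(-202) = -20 + 202 = 182)
462*G + k(C) = 462*182 + (24 + (-12)² - 11*(-12)) = 84084 + (24 + 144 + 132) = 84084 + 300 = 84384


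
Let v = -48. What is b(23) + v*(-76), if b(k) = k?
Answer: 3671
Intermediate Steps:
b(23) + v*(-76) = 23 - 48*(-76) = 23 + 3648 = 3671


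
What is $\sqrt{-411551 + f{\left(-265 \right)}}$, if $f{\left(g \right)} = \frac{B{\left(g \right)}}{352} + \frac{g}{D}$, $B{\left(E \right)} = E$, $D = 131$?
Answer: $\frac{i \sqrt{54693350131574}}{11528} \approx 641.52 i$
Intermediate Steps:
$f{\left(g \right)} = \frac{483 g}{46112}$ ($f{\left(g \right)} = \frac{g}{352} + \frac{g}{131} = \frac{483 g}{46112}$)
$\sqrt{-411551 + f{\left(-265 \right)}} = \sqrt{-411551 + \frac{483}{46112} \left(-265\right)} = \sqrt{-411551 - \frac{127995}{46112}} = \sqrt{- \frac{18977567707}{46112}} = \frac{i \sqrt{54693350131574}}{11528}$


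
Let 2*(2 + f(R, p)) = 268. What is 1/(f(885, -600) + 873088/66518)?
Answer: 33259/4826732 ≈ 0.0068906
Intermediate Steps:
f(R, p) = 132 (f(R, p) = -2 + (½)*268 = -2 + 134 = 132)
1/(f(885, -600) + 873088/66518) = 1/(132 + 873088/66518) = 1/(132 + 873088*(1/66518)) = 1/(132 + 436544/33259) = 1/(4826732/33259) = 33259/4826732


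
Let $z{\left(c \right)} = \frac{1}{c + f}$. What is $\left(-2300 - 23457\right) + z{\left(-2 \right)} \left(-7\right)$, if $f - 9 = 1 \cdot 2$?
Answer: $- \frac{231820}{9} \approx -25758.0$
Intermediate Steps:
$f = 11$ ($f = 9 + 1 \cdot 2 = 9 + 2 = 11$)
$z{\left(c \right)} = \frac{1}{11 + c}$ ($z{\left(c \right)} = \frac{1}{c + 11} = \frac{1}{11 + c}$)
$\left(-2300 - 23457\right) + z{\left(-2 \right)} \left(-7\right) = \left(-2300 - 23457\right) + \frac{1}{11 - 2} \left(-7\right) = \left(-2300 - 23457\right) + \frac{1}{9} \left(-7\right) = -25757 + \frac{1}{9} \left(-7\right) = -25757 - \frac{7}{9} = - \frac{231820}{9}$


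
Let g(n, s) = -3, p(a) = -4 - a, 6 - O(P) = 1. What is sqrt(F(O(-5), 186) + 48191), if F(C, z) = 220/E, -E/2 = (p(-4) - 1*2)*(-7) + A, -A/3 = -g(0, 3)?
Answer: sqrt(48169) ≈ 219.47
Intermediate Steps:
O(P) = 5 (O(P) = 6 - 1*1 = 6 - 1 = 5)
A = -9 (A = -(-3)*(-3) = -3*3 = -9)
E = -10 (E = -2*(((-4 - 1*(-4)) - 1*2)*(-7) - 9) = -2*(((-4 + 4) - 2)*(-7) - 9) = -2*((0 - 2)*(-7) - 9) = -2*(-2*(-7) - 9) = -2*(14 - 9) = -2*5 = -10)
F(C, z) = -22 (F(C, z) = 220/(-10) = 220*(-1/10) = -22)
sqrt(F(O(-5), 186) + 48191) = sqrt(-22 + 48191) = sqrt(48169)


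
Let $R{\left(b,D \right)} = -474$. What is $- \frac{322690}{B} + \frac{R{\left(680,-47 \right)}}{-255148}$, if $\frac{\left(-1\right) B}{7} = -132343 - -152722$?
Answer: $\frac{41200662821}{18198813822} \approx 2.2639$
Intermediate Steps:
$B = -142653$ ($B = - 7 \left(-132343 - -152722\right) = - 7 \left(-132343 + 152722\right) = \left(-7\right) 20379 = -142653$)
$- \frac{322690}{B} + \frac{R{\left(680,-47 \right)}}{-255148} = - \frac{322690}{-142653} - \frac{474}{-255148} = \left(-322690\right) \left(- \frac{1}{142653}\right) - - \frac{237}{127574} = \frac{322690}{142653} + \frac{237}{127574} = \frac{41200662821}{18198813822}$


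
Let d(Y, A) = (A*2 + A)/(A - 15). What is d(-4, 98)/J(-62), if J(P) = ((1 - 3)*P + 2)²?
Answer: 1/4482 ≈ 0.00022311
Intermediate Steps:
J(P) = (2 - 2*P)² (J(P) = (-2*P + 2)² = (2 - 2*P)²)
d(Y, A) = 3*A/(-15 + A) (d(Y, A) = (2*A + A)/(-15 + A) = (3*A)/(-15 + A) = 3*A/(-15 + A))
d(-4, 98)/J(-62) = (3*98/(-15 + 98))/((4*(-1 - 62)²)) = (3*98/83)/((4*(-63)²)) = (3*98*(1/83))/((4*3969)) = (294/83)/15876 = (294/83)*(1/15876) = 1/4482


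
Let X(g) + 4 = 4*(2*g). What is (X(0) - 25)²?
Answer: 841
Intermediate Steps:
X(g) = -4 + 8*g (X(g) = -4 + 4*(2*g) = -4 + 8*g)
(X(0) - 25)² = ((-4 + 8*0) - 25)² = ((-4 + 0) - 25)² = (-4 - 25)² = (-29)² = 841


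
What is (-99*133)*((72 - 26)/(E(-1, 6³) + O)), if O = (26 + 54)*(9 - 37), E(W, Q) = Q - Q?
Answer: 43263/160 ≈ 270.39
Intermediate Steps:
E(W, Q) = 0
O = -2240 (O = 80*(-28) = -2240)
(-99*133)*((72 - 26)/(E(-1, 6³) + O)) = (-99*133)*((72 - 26)/(0 - 2240)) = -605682/(-2240) = -605682*(-1)/2240 = -13167*(-23/1120) = 43263/160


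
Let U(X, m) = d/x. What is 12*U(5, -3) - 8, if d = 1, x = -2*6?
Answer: -9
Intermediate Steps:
x = -12
U(X, m) = -1/12 (U(X, m) = 1/(-12) = 1*(-1/12) = -1/12)
12*U(5, -3) - 8 = 12*(-1/12) - 8 = -1 - 8 = -9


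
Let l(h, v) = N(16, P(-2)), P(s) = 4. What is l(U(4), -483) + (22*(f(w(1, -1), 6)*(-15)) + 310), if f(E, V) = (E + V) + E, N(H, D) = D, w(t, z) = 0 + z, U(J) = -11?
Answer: -1006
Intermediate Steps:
w(t, z) = z
f(E, V) = V + 2*E
l(h, v) = 4
l(U(4), -483) + (22*(f(w(1, -1), 6)*(-15)) + 310) = 4 + (22*((6 + 2*(-1))*(-15)) + 310) = 4 + (22*((6 - 2)*(-15)) + 310) = 4 + (22*(4*(-15)) + 310) = 4 + (22*(-60) + 310) = 4 + (-1320 + 310) = 4 - 1010 = -1006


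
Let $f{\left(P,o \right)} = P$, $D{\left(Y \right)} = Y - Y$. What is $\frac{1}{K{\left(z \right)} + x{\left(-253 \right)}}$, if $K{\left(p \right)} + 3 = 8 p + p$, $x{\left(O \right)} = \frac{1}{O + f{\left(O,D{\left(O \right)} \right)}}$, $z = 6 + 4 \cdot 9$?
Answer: $\frac{506}{189749} \approx 0.0026667$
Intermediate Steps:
$D{\left(Y \right)} = 0$
$z = 42$ ($z = 6 + 36 = 42$)
$x{\left(O \right)} = \frac{1}{2 O}$ ($x{\left(O \right)} = \frac{1}{O + O} = \frac{1}{2 O}$)
$K{\left(p \right)} = -3 + 9 p$ ($K{\left(p \right)} = -3 + \left(8 p + p\right) = -3 + 9 p$)
$\frac{1}{K{\left(z \right)} + x{\left(-253 \right)}} = \frac{1}{\left(-3 + 9 \cdot 42\right) + \frac{1}{2 \left(-253\right)}} = \frac{1}{\left(-3 + 378\right) + \frac{1}{2} \left(- \frac{1}{253}\right)} = \frac{1}{375 - \frac{1}{506}} = \frac{1}{\frac{189749}{506}} = \frac{506}{189749}$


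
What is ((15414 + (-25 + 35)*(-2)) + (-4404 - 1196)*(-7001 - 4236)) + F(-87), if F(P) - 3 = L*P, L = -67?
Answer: 62948426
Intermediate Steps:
F(P) = 3 - 67*P
((15414 + (-25 + 35)*(-2)) + (-4404 - 1196)*(-7001 - 4236)) + F(-87) = ((15414 + (-25 + 35)*(-2)) + (-4404 - 1196)*(-7001 - 4236)) + (3 - 67*(-87)) = ((15414 + 10*(-2)) - 5600*(-11237)) + (3 + 5829) = ((15414 - 20) + 62927200) + 5832 = (15394 + 62927200) + 5832 = 62942594 + 5832 = 62948426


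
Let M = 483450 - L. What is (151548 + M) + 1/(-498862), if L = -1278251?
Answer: 954447222637/498862 ≈ 1.9132e+6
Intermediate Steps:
M = 1761701 (M = 483450 - 1*(-1278251) = 483450 + 1278251 = 1761701)
(151548 + M) + 1/(-498862) = (151548 + 1761701) + 1/(-498862) = 1913249 - 1/498862 = 954447222637/498862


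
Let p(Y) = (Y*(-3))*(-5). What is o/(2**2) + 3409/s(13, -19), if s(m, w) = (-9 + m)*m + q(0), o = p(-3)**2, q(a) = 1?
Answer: 120961/212 ≈ 570.57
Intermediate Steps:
p(Y) = 15*Y (p(Y) = -3*Y*(-5) = 15*Y)
o = 2025 (o = (15*(-3))**2 = (-45)**2 = 2025)
s(m, w) = 1 + m*(-9 + m) (s(m, w) = (-9 + m)*m + 1 = m*(-9 + m) + 1 = 1 + m*(-9 + m))
o/(2**2) + 3409/s(13, -19) = 2025/(2**2) + 3409/(1 + 13**2 - 9*13) = 2025/4 + 3409/(1 + 169 - 117) = 2025*(1/4) + 3409/53 = 2025/4 + 3409*(1/53) = 2025/4 + 3409/53 = 120961/212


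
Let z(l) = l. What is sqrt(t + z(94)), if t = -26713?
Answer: I*sqrt(26619) ≈ 163.15*I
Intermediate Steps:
sqrt(t + z(94)) = sqrt(-26713 + 94) = sqrt(-26619) = I*sqrt(26619)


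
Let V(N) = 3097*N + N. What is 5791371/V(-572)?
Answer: -5791371/1772056 ≈ -3.2682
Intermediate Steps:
V(N) = 3098*N
5791371/V(-572) = 5791371/((3098*(-572))) = 5791371/(-1772056) = 5791371*(-1/1772056) = -5791371/1772056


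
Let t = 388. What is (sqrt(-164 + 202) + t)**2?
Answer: (388 + sqrt(38))**2 ≈ 1.5537e+5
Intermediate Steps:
(sqrt(-164 + 202) + t)**2 = (sqrt(-164 + 202) + 388)**2 = (sqrt(38) + 388)**2 = (388 + sqrt(38))**2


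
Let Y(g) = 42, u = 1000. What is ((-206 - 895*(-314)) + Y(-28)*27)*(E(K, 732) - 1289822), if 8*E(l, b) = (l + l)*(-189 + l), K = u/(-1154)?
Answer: -121074303143576454/332929 ≈ -3.6366e+11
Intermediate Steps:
K = -500/577 (K = 1000/(-1154) = 1000*(-1/1154) = -500/577 ≈ -0.86655)
E(l, b) = l*(-189 + l)/4 (E(l, b) = ((l + l)*(-189 + l))/8 = ((2*l)*(-189 + l))/8 = (2*l*(-189 + l))/8 = l*(-189 + l)/4)
((-206 - 895*(-314)) + Y(-28)*27)*(E(K, 732) - 1289822) = ((-206 - 895*(-314)) + 42*27)*((¼)*(-500/577)*(-189 - 500/577) - 1289822) = ((-206 + 281030) + 1134)*((¼)*(-500/577)*(-109553/577) - 1289822) = (280824 + 1134)*(13694125/332929 - 1289822) = 281958*(-429405454513/332929) = -121074303143576454/332929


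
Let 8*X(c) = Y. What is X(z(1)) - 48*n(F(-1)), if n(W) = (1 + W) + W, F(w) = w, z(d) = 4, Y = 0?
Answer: 48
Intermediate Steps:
X(c) = 0 (X(c) = (⅛)*0 = 0)
n(W) = 1 + 2*W
X(z(1)) - 48*n(F(-1)) = 0 - 48*(1 + 2*(-1)) = 0 - 48*(1 - 2) = 0 - 48*(-1) = 0 + 48 = 48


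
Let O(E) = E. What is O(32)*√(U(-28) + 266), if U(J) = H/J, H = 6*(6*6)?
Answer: 128*√791/7 ≈ 514.28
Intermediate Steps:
H = 216 (H = 6*36 = 216)
U(J) = 216/J
O(32)*√(U(-28) + 266) = 32*√(216/(-28) + 266) = 32*√(216*(-1/28) + 266) = 32*√(-54/7 + 266) = 32*√(1808/7) = 32*(4*√791/7) = 128*√791/7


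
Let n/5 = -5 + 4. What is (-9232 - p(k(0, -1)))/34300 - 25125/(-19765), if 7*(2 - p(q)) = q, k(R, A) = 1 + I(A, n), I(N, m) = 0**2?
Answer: 14193917/14165900 ≈ 1.0020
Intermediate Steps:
n = -5 (n = 5*(-5 + 4) = 5*(-1) = -5)
I(N, m) = 0
k(R, A) = 1 (k(R, A) = 1 + 0 = 1)
p(q) = 2 - q/7
(-9232 - p(k(0, -1)))/34300 - 25125/(-19765) = (-9232 - (2 - 1/7*1))/34300 - 25125/(-19765) = (-9232 - (2 - 1/7))*(1/34300) - 25125*(-1/19765) = (-9232 - 1*13/7)*(1/34300) + 75/59 = (-9232 - 13/7)*(1/34300) + 75/59 = -64637/7*1/34300 + 75/59 = -64637/240100 + 75/59 = 14193917/14165900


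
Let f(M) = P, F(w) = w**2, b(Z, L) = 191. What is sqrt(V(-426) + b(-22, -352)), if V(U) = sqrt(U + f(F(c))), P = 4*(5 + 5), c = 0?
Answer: sqrt(191 + I*sqrt(386)) ≈ 13.839 + 0.70986*I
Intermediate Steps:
P = 40 (P = 4*10 = 40)
f(M) = 40
V(U) = sqrt(40 + U) (V(U) = sqrt(U + 40) = sqrt(40 + U))
sqrt(V(-426) + b(-22, -352)) = sqrt(sqrt(40 - 426) + 191) = sqrt(sqrt(-386) + 191) = sqrt(I*sqrt(386) + 191) = sqrt(191 + I*sqrt(386))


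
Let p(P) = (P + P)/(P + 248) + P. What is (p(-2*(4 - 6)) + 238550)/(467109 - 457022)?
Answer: 1366264/57771 ≈ 23.650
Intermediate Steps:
p(P) = P + 2*P/(248 + P) (p(P) = (2*P)/(248 + P) + P = 2*P/(248 + P) + P = P + 2*P/(248 + P))
(p(-2*(4 - 6)) + 238550)/(467109 - 457022) = ((-2*(4 - 6))*(250 - 2*(4 - 6))/(248 - 2*(4 - 6)) + 238550)/(467109 - 457022) = ((-2*(-2))*(250 - 2*(-2))/(248 - 2*(-2)) + 238550)/10087 = (4*(250 + 4)/(248 + 4) + 238550)*(1/10087) = (4*254/252 + 238550)*(1/10087) = (4*(1/252)*254 + 238550)*(1/10087) = (254/63 + 238550)*(1/10087) = (15028904/63)*(1/10087) = 1366264/57771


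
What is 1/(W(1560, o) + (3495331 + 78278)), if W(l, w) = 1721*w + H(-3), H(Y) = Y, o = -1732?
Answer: 1/592834 ≈ 1.6868e-6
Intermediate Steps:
W(l, w) = -3 + 1721*w (W(l, w) = 1721*w - 3 = -3 + 1721*w)
1/(W(1560, o) + (3495331 + 78278)) = 1/((-3 + 1721*(-1732)) + (3495331 + 78278)) = 1/((-3 - 2980772) + 3573609) = 1/(-2980775 + 3573609) = 1/592834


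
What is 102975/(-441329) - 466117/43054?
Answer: -210144435143/19000978766 ≈ -11.060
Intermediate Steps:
102975/(-441329) - 466117/43054 = 102975*(-1/441329) - 466117*1/43054 = -102975/441329 - 466117/43054 = -210144435143/19000978766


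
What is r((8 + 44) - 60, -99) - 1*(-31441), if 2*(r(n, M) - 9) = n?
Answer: 31446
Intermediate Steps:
r(n, M) = 9 + n/2
r((8 + 44) - 60, -99) - 1*(-31441) = (9 + ((8 + 44) - 60)/2) - 1*(-31441) = (9 + (52 - 60)/2) + 31441 = (9 + (½)*(-8)) + 31441 = (9 - 4) + 31441 = 5 + 31441 = 31446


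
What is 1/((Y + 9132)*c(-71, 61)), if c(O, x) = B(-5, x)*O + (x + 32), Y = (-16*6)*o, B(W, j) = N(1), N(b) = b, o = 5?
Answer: 1/190344 ≈ 5.2536e-6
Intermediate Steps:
B(W, j) = 1
Y = -480 (Y = -16*6*5 = -96*5 = -480)
c(O, x) = 32 + O + x (c(O, x) = 1*O + (x + 32) = O + (32 + x) = 32 + O + x)
1/((Y + 9132)*c(-71, 61)) = 1/((-480 + 9132)*(32 - 71 + 61)) = 1/(8652*22) = (1/8652)*(1/22) = 1/190344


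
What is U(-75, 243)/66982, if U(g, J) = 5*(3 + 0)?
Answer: 15/66982 ≈ 0.00022394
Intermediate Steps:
U(g, J) = 15 (U(g, J) = 5*3 = 15)
U(-75, 243)/66982 = 15/66982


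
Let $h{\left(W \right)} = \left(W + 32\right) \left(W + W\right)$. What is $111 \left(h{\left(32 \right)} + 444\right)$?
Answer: $503940$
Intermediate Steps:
$h{\left(W \right)} = 2 W \left(32 + W\right)$ ($h{\left(W \right)} = \left(32 + W\right) 2 W = 2 W \left(32 + W\right)$)
$111 \left(h{\left(32 \right)} + 444\right) = 111 \left(2 \cdot 32 \left(32 + 32\right) + 444\right) = 111 \left(2 \cdot 32 \cdot 64 + 444\right) = 111 \left(4096 + 444\right) = 111 \cdot 4540 = 503940$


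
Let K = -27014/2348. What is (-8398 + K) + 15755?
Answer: 8623611/1174 ≈ 7345.5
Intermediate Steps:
K = -13507/1174 (K = -27014*1/2348 = -13507/1174 ≈ -11.505)
(-8398 + K) + 15755 = (-8398 - 13507/1174) + 15755 = -9872759/1174 + 15755 = 8623611/1174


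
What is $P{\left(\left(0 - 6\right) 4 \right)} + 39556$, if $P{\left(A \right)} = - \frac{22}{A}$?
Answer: $\frac{474683}{12} \approx 39557.0$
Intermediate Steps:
$P{\left(\left(0 - 6\right) 4 \right)} + 39556 = - \frac{22}{\left(0 - 6\right) 4} + 39556 = - \frac{22}{\left(-6\right) 4} + 39556 = - \frac{22}{-24} + 39556 = \left(-22\right) \left(- \frac{1}{24}\right) + 39556 = \frac{11}{12} + 39556 = \frac{474683}{12}$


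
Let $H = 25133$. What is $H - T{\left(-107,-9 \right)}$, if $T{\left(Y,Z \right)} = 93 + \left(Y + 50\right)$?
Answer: $25097$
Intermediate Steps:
$T{\left(Y,Z \right)} = 143 + Y$ ($T{\left(Y,Z \right)} = 93 + \left(50 + Y\right) = 143 + Y$)
$H - T{\left(-107,-9 \right)} = 25133 - \left(143 - 107\right) = 25133 - 36 = 25097$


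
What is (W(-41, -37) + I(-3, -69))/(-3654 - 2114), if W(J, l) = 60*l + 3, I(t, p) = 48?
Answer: 2169/5768 ≈ 0.37604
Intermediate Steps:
W(J, l) = 3 + 60*l
(W(-41, -37) + I(-3, -69))/(-3654 - 2114) = ((3 + 60*(-37)) + 48)/(-3654 - 2114) = ((3 - 2220) + 48)/(-5768) = (-2217 + 48)*(-1/5768) = -2169*(-1/5768) = 2169/5768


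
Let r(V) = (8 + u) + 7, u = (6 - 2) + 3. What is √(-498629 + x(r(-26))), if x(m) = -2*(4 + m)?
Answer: 3*I*√55409 ≈ 706.17*I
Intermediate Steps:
u = 7 (u = 4 + 3 = 7)
r(V) = 22 (r(V) = (8 + 7) + 7 = 15 + 7 = 22)
x(m) = -8 - 2*m
√(-498629 + x(r(-26))) = √(-498629 + (-8 - 2*22)) = √(-498629 + (-8 - 44)) = √(-498629 - 52) = √(-498681) = 3*I*√55409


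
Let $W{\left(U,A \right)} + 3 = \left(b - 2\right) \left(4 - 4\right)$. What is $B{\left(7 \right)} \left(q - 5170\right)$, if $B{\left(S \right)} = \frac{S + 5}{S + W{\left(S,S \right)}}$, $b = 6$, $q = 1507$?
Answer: $-10989$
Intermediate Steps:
$W{\left(U,A \right)} = -3$ ($W{\left(U,A \right)} = -3 + \left(6 - 2\right) \left(4 - 4\right) = -3 + 4 \cdot 0 = -3 + 0 = -3$)
$B{\left(S \right)} = \frac{5 + S}{-3 + S}$ ($B{\left(S \right)} = \frac{S + 5}{S - 3} = \frac{5 + S}{-3 + S}$)
$B{\left(7 \right)} \left(q - 5170\right) = \frac{5 + 7}{-3 + 7} \left(1507 - 5170\right) = \frac{1}{4} \cdot 12 \left(1507 - 5170\right) = \frac{1}{4} \cdot 12 \left(-3663\right) = 3 \left(-3663\right) = -10989$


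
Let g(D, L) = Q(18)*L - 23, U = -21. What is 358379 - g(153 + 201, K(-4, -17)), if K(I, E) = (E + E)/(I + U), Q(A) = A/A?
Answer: 8960016/25 ≈ 3.5840e+5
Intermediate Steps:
Q(A) = 1
K(I, E) = 2*E/(-21 + I) (K(I, E) = (E + E)/(I - 21) = (2*E)/(-21 + I) = 2*E/(-21 + I))
g(D, L) = -23 + L (g(D, L) = 1*L - 23 = L - 23 = -23 + L)
358379 - g(153 + 201, K(-4, -17)) = 358379 - (-23 + 2*(-17)/(-21 - 4)) = 358379 - (-23 + 2*(-17)/(-25)) = 358379 - (-23 + 2*(-17)*(-1/25)) = 358379 - (-23 + 34/25) = 358379 - 1*(-541/25) = 358379 + 541/25 = 8960016/25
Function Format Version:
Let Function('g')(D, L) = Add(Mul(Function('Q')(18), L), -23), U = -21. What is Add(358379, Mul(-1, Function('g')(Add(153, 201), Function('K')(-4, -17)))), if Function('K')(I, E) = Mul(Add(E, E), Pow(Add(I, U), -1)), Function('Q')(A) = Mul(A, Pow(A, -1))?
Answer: Rational(8960016, 25) ≈ 3.5840e+5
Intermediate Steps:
Function('Q')(A) = 1
Function('K')(I, E) = Mul(2, E, Pow(Add(-21, I), -1)) (Function('K')(I, E) = Mul(Add(E, E), Pow(Add(I, -21), -1)) = Mul(Mul(2, E), Pow(Add(-21, I), -1)) = Mul(2, E, Pow(Add(-21, I), -1)))
Function('g')(D, L) = Add(-23, L) (Function('g')(D, L) = Add(Mul(1, L), -23) = Add(L, -23) = Add(-23, L))
Add(358379, Mul(-1, Function('g')(Add(153, 201), Function('K')(-4, -17)))) = Add(358379, Mul(-1, Add(-23, Mul(2, -17, Pow(Add(-21, -4), -1))))) = Add(358379, Mul(-1, Add(-23, Mul(2, -17, Pow(-25, -1))))) = Add(358379, Mul(-1, Add(-23, Mul(2, -17, Rational(-1, 25))))) = Add(358379, Mul(-1, Add(-23, Rational(34, 25)))) = Add(358379, Mul(-1, Rational(-541, 25))) = Add(358379, Rational(541, 25)) = Rational(8960016, 25)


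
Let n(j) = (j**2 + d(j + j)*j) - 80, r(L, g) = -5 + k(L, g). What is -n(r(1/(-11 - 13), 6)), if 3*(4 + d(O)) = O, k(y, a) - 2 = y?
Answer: 90571/1728 ≈ 52.414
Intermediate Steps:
k(y, a) = 2 + y
d(O) = -4 + O/3
r(L, g) = -3 + L (r(L, g) = -5 + (2 + L) = -3 + L)
n(j) = -80 + j**2 + j*(-4 + 2*j/3) (n(j) = (j**2 + (-4 + (j + j)/3)*j) - 80 = (j**2 + (-4 + (2*j)/3)*j) - 80 = (j**2 + (-4 + 2*j/3)*j) - 80 = (j**2 + j*(-4 + 2*j/3)) - 80 = -80 + j**2 + j*(-4 + 2*j/3))
-n(r(1/(-11 - 13), 6)) = -(-80 - 4*(-3 + 1/(-11 - 13)) + 5*(-3 + 1/(-11 - 13))**2/3) = -(-80 - 4*(-3 + 1/(-24)) + 5*(-3 + 1/(-24))**2/3) = -(-80 - 4*(-3 - 1/24) + 5*(-3 - 1/24)**2/3) = -(-80 - 4*(-73/24) + 5*(-73/24)**2/3) = -(-80 + 73/6 + (5/3)*(5329/576)) = -(-80 + 73/6 + 26645/1728) = -1*(-90571/1728) = 90571/1728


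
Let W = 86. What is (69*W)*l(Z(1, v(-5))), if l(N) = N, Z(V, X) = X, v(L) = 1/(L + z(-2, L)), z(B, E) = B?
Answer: -5934/7 ≈ -847.71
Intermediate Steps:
v(L) = 1/(-2 + L) (v(L) = 1/(L - 2) = 1/(-2 + L))
(69*W)*l(Z(1, v(-5))) = (69*86)/(-2 - 5) = 5934/(-7) = 5934*(-1/7) = -5934/7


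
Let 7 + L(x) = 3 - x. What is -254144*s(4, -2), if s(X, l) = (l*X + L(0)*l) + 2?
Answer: -508288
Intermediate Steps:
L(x) = -4 - x (L(x) = -7 + (3 - x) = -4 - x)
s(X, l) = 2 - 4*l + X*l (s(X, l) = (l*X + (-4 - 1*0)*l) + 2 = (X*l + (-4 + 0)*l) + 2 = (X*l - 4*l) + 2 = (-4*l + X*l) + 2 = 2 - 4*l + X*l)
-254144*s(4, -2) = -254144*(2 - 4*(-2) + 4*(-2)) = -254144*(2 + 8 - 8) = -254144*2 = -508288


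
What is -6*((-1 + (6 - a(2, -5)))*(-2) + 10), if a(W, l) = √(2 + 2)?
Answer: -24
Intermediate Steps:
a(W, l) = 2 (a(W, l) = √4 = 2)
-6*((-1 + (6 - a(2, -5)))*(-2) + 10) = -6*((-1 + (6 - 1*2))*(-2) + 10) = -6*((-1 + (6 - 2))*(-2) + 10) = -6*((-1 + 4)*(-2) + 10) = -6*(3*(-2) + 10) = -6*(-6 + 10) = -6*4 = -24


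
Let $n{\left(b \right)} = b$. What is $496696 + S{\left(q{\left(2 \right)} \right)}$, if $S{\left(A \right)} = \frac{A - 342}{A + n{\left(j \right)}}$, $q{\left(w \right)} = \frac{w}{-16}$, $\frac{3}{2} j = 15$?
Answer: $\frac{39236247}{79} \approx 4.9666 \cdot 10^{5}$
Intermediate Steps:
$j = 10$ ($j = \frac{2}{3} \cdot 15 = 10$)
$q{\left(w \right)} = - \frac{w}{16}$ ($q{\left(w \right)} = w \left(- \frac{1}{16}\right) = - \frac{w}{16}$)
$S{\left(A \right)} = \frac{-342 + A}{10 + A}$ ($S{\left(A \right)} = \frac{A - 342}{A + 10} = \frac{-342 + A}{10 + A}$)
$496696 + S{\left(q{\left(2 \right)} \right)} = 496696 + \frac{-342 - \frac{1}{8}}{10 - \frac{1}{8}} = 496696 + \frac{1}{\frac{79}{8}} \left(- \frac{2737}{8}\right) = 496696 + \frac{8}{79} \left(- \frac{2737}{8}\right) = 496696 - \frac{2737}{79} = \frac{39236247}{79}$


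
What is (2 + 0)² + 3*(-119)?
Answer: -353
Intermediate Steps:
(2 + 0)² + 3*(-119) = 2² - 357 = 4 - 357 = -353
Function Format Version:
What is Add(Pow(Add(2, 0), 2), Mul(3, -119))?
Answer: -353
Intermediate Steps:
Add(Pow(Add(2, 0), 2), Mul(3, -119)) = Add(Pow(2, 2), -357) = Add(4, -357) = -353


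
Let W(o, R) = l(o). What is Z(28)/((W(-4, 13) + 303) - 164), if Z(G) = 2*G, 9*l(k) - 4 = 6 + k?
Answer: 168/419 ≈ 0.40095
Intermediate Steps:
l(k) = 10/9 + k/9 (l(k) = 4/9 + (6 + k)/9 = 4/9 + (⅔ + k/9) = 10/9 + k/9)
W(o, R) = 10/9 + o/9
Z(28)/((W(-4, 13) + 303) - 164) = (2*28)/(((10/9 + (⅑)*(-4)) + 303) - 164) = 56/(((10/9 - 4/9) + 303) - 164) = 56/((⅔ + 303) - 164) = 56/(911/3 - 164) = 56/(419/3) = 56*(3/419) = 168/419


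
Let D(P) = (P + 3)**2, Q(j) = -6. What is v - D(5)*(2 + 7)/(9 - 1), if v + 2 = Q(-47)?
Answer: -80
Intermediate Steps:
v = -8 (v = -2 - 6 = -8)
D(P) = (3 + P)**2
v - D(5)*(2 + 7)/(9 - 1) = -8 - (3 + 5)**2*(2 + 7)/(9 - 1) = -8 - 8**2*9/8 = -8 - 64*9*(1/8) = -8 - 64*9/8 = -8 - 1*72 = -8 - 72 = -80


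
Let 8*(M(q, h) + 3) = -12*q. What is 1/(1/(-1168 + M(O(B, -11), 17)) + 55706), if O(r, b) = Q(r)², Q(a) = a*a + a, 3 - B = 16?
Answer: 37675/2098723549 ≈ 1.7951e-5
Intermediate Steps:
B = -13 (B = 3 - 1*16 = 3 - 16 = -13)
Q(a) = a + a² (Q(a) = a² + a = a + a²)
O(r, b) = r²*(1 + r)² (O(r, b) = (r*(1 + r))² = r²*(1 + r)²)
M(q, h) = -3 - 3*q/2 (M(q, h) = -3 + (-12*q)/8 = -3 - 3*q/2)
1/(1/(-1168 + M(O(B, -11), 17)) + 55706) = 1/(1/(-1168 + (-3 - 3*(-13)²*(1 - 13)²/2)) + 55706) = 1/(1/(-1168 + (-3 - 507*(-12)²/2)) + 55706) = 1/(1/(-1168 + (-3 - 507*144/2)) + 55706) = 1/(1/(-1168 + (-3 - 3/2*24336)) + 55706) = 1/(1/(-1168 + (-3 - 36504)) + 55706) = 1/(1/(-1168 - 36507) + 55706) = 1/(1/(-37675) + 55706) = 1/(-1/37675 + 55706) = 1/(2098723549/37675) = 37675/2098723549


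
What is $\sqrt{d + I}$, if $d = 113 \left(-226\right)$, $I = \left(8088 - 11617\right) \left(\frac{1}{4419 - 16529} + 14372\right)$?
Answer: $\frac{i \sqrt{7441761928248410}}{12110} \approx 7123.5 i$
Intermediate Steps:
$I = - \frac{614204519151}{12110}$ ($I = - 3529 \left(\frac{1}{-12110} + 14372\right) = - 3529 \left(- \frac{1}{12110} + 14372\right) = \left(-3529\right) \frac{174044919}{12110} = - \frac{614204519151}{12110} \approx -5.0719 \cdot 10^{7}$)
$d = -25538$
$\sqrt{d + I} = \sqrt{-25538 - \frac{614204519151}{12110}} = \sqrt{- \frac{614513784331}{12110}} = \frac{i \sqrt{7441761928248410}}{12110}$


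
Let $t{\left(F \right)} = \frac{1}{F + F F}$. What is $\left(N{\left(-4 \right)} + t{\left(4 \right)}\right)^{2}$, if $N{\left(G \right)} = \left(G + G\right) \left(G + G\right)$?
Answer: $\frac{1640961}{400} \approx 4102.4$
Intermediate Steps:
$N{\left(G \right)} = 4 G^{2}$ ($N{\left(G \right)} = 2 G 2 G = 4 G^{2}$)
$t{\left(F \right)} = \frac{1}{F + F^{2}}$
$\left(N{\left(-4 \right)} + t{\left(4 \right)}\right)^{2} = \left(4 \left(-4\right)^{2} + \frac{1}{4 \left(1 + 4\right)}\right)^{2} = \left(4 \cdot 16 + \frac{1}{4 \cdot 5}\right)^{2} = \left(64 + \frac{1}{4} \cdot \frac{1}{5}\right)^{2} = \left(64 + \frac{1}{20}\right)^{2} = \left(\frac{1281}{20}\right)^{2} = \frac{1640961}{400}$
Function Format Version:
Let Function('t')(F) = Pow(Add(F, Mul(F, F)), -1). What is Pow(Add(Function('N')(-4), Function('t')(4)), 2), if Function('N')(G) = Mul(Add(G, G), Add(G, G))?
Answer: Rational(1640961, 400) ≈ 4102.4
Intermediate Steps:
Function('N')(G) = Mul(4, Pow(G, 2)) (Function('N')(G) = Mul(Mul(2, G), Mul(2, G)) = Mul(4, Pow(G, 2)))
Function('t')(F) = Pow(Add(F, Pow(F, 2)), -1)
Pow(Add(Function('N')(-4), Function('t')(4)), 2) = Pow(Add(Mul(4, Pow(-4, 2)), Mul(Pow(4, -1), Pow(Add(1, 4), -1))), 2) = Pow(Add(Mul(4, 16), Mul(Rational(1, 4), Pow(5, -1))), 2) = Pow(Add(64, Mul(Rational(1, 4), Rational(1, 5))), 2) = Pow(Add(64, Rational(1, 20)), 2) = Pow(Rational(1281, 20), 2) = Rational(1640961, 400)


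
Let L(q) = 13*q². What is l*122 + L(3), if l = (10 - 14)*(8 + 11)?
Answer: -9155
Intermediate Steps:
l = -76 (l = -4*19 = -76)
l*122 + L(3) = -76*122 + 13*3² = -9272 + 13*9 = -9272 + 117 = -9155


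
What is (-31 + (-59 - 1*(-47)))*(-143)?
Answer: 6149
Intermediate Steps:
(-31 + (-59 - 1*(-47)))*(-143) = (-31 + (-59 + 47))*(-143) = (-31 - 12)*(-143) = -43*(-143) = 6149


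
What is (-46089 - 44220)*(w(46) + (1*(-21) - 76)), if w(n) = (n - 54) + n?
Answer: 5328231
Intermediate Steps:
w(n) = -54 + 2*n (w(n) = (-54 + n) + n = -54 + 2*n)
(-46089 - 44220)*(w(46) + (1*(-21) - 76)) = (-46089 - 44220)*((-54 + 2*46) + (1*(-21) - 76)) = -90309*((-54 + 92) + (-21 - 76)) = -90309*(38 - 97) = -90309*(-59) = 5328231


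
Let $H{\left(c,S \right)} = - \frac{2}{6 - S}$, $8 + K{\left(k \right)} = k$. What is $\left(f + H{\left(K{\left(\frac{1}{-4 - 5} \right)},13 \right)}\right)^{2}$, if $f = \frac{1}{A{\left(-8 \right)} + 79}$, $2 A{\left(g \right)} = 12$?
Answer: $\frac{31329}{354025} \approx 0.088494$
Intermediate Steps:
$K{\left(k \right)} = -8 + k$
$A{\left(g \right)} = 6$ ($A{\left(g \right)} = \frac{1}{2} \cdot 12 = 6$)
$f = \frac{1}{85}$ ($f = \frac{1}{6 + 79} = \frac{1}{85} \approx 0.011765$)
$\left(f + H{\left(K{\left(\frac{1}{-4 - 5} \right)},13 \right)}\right)^{2} = \left(\frac{1}{85} + \frac{2}{-6 + 13}\right)^{2} = \left(\frac{1}{85} + \frac{2}{7}\right)^{2} = \left(\frac{177}{595}\right)^{2} = \frac{31329}{354025}$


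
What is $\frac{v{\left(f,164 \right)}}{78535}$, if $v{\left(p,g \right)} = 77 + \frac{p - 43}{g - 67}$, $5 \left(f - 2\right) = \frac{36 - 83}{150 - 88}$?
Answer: $\frac{2302633}{2361547450} \approx 0.00097505$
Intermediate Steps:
$f = \frac{573}{310}$ ($f = 2 + \frac{\left(36 - 83\right) \frac{1}{150 - 88}}{5} = 2 + \frac{\left(-47\right) \frac{1}{62}}{5} = 2 + \frac{1}{5} \left(- \frac{47}{62}\right) = 2 - \frac{47}{310} = \frac{573}{310} \approx 1.8484$)
$v{\left(p,g \right)} = 77 + \frac{-43 + p}{-67 + g}$
$\frac{v{\left(f,164 \right)}}{78535} = \frac{\frac{1}{-67 + 164} \left(-5202 + \frac{573}{310} + 77 \cdot 164\right)}{78535} = \frac{-5202 + \frac{573}{310} + 12628}{97} \cdot \frac{1}{78535} = \frac{1}{97} \cdot \frac{2302633}{310} \cdot \frac{1}{78535} = \frac{2302633}{30070} \cdot \frac{1}{78535} = \frac{2302633}{2361547450}$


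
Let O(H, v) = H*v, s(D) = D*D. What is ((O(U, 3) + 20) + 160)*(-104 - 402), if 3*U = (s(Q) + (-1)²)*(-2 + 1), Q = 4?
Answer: -82478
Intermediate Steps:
s(D) = D²
U = -17/3 (U = ((4² + (-1)²)*(-2 + 1))/3 = ((16 + 1)*(-1))/3 = (17*(-1))/3 = (⅓)*(-17) = -17/3 ≈ -5.6667)
((O(U, 3) + 20) + 160)*(-104 - 402) = ((-17/3*3 + 20) + 160)*(-104 - 402) = ((-17 + 20) + 160)*(-506) = (3 + 160)*(-506) = 163*(-506) = -82478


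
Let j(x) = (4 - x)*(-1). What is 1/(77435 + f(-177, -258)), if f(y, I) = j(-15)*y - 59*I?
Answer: 1/96020 ≈ 1.0415e-5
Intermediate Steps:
j(x) = -4 + x
f(y, I) = -59*I - 19*y (f(y, I) = (-4 - 15)*y - 59*I = -19*y - 59*I = -59*I - 19*y)
1/(77435 + f(-177, -258)) = 1/(77435 + (-59*(-258) - 19*(-177))) = 1/(77435 + (15222 + 3363)) = 1/(77435 + 18585) = 1/96020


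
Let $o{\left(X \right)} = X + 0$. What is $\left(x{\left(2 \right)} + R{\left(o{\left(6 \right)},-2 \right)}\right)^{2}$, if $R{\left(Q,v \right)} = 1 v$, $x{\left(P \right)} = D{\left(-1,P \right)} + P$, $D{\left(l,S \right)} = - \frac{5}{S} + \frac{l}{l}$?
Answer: $\frac{9}{4} \approx 2.25$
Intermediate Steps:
$o{\left(X \right)} = X$
$D{\left(l,S \right)} = 1 - \frac{5}{S}$ ($D{\left(l,S \right)} = - \frac{5}{S} + 1 = 1 - \frac{5}{S}$)
$x{\left(P \right)} = P + \frac{-5 + P}{P}$ ($x{\left(P \right)} = \frac{-5 + P}{P} + P = P + \frac{-5 + P}{P}$)
$R{\left(Q,v \right)} = v$
$\left(x{\left(2 \right)} + R{\left(o{\left(6 \right)},-2 \right)}\right)^{2} = \left(\left(1 + 2 - \frac{5}{2}\right) - 2\right)^{2} = \left(\frac{1}{2} - 2\right)^{2} = \left(- \frac{3}{2}\right)^{2} = \frac{9}{4}$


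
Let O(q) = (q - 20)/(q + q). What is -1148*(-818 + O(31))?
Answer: 29104670/31 ≈ 9.3886e+5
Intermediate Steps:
O(q) = (-20 + q)/(2*q) (O(q) = (-20 + q)/((2*q)) = (-20 + q)*(1/(2*q)) = (-20 + q)/(2*q))
-1148*(-818 + O(31)) = -1148*(-818 + (1/2)*(-20 + 31)/31) = -1148*(-818 + (1/2)*(1/31)*11) = -1148*(-818 + 11/62) = -1148*(-50705/62) = 29104670/31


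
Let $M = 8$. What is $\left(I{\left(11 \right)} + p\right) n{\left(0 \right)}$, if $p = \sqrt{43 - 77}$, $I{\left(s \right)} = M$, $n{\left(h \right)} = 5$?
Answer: $40 + 5 i \sqrt{34} \approx 40.0 + 29.155 i$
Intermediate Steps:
$I{\left(s \right)} = 8$
$p = i \sqrt{34}$ ($p = \sqrt{-34} = i \sqrt{34} \approx 5.8309 i$)
$\left(I{\left(11 \right)} + p\right) n{\left(0 \right)} = \left(8 + i \sqrt{34}\right) 5 = 40 + 5 i \sqrt{34}$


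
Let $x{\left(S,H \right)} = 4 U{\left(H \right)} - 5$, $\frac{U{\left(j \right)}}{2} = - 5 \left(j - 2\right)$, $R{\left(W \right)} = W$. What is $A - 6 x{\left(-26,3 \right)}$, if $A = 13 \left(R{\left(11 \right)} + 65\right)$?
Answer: $1258$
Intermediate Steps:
$U{\left(j \right)} = 20 - 10 j$ ($U{\left(j \right)} = 2 \left(- 5 \left(j - 2\right)\right) = 2 \left(- 5 \left(-2 + j\right)\right) = 2 \left(10 - 5 j\right) = 20 - 10 j$)
$x{\left(S,H \right)} = 75 - 40 H$ ($x{\left(S,H \right)} = 4 \left(20 - 10 H\right) - 5 = \left(80 - 40 H\right) - 5 = 75 - 40 H$)
$A = 988$ ($A = 13 \left(11 + 65\right) = 13 \cdot 76 = 988$)
$A - 6 x{\left(-26,3 \right)} = 988 - 6 \left(75 - 120\right) = 988 - 6 \left(-45\right) = 988 - -270 = 988 + 270 = 1258$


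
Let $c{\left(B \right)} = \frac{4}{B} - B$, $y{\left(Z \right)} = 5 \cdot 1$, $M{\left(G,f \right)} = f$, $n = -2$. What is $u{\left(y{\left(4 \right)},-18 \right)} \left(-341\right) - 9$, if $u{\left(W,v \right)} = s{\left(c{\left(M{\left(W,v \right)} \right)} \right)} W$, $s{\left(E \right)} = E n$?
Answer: $\frac{545519}{9} \approx 60613.0$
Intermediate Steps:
$y{\left(Z \right)} = 5$
$c{\left(B \right)} = - B + \frac{4}{B}$
$s{\left(E \right)} = - 2 E$ ($s{\left(E \right)} = E \left(-2\right) = - 2 E$)
$u{\left(W,v \right)} = W \left(- \frac{8}{v} + 2 v\right)$ ($u{\left(W,v \right)} = - 2 \left(- v + \frac{4}{v}\right) W = \left(- \frac{8}{v} + 2 v\right) W = W \left(- \frac{8}{v} + 2 v\right)$)
$u{\left(y{\left(4 \right)},-18 \right)} \left(-341\right) - 9 = 2 \cdot 5 \frac{1}{-18} \left(-4 + \left(-18\right)^{2}\right) \left(-341\right) - 9 = 2 \cdot 5 \left(- \frac{1}{18}\right) \left(-4 + 324\right) \left(-341\right) - 9 = 2 \cdot 5 \left(- \frac{1}{18}\right) 320 \left(-341\right) - 9 = \left(- \frac{1600}{9}\right) \left(-341\right) - 9 = \frac{545600}{9} - 9 = \frac{545519}{9}$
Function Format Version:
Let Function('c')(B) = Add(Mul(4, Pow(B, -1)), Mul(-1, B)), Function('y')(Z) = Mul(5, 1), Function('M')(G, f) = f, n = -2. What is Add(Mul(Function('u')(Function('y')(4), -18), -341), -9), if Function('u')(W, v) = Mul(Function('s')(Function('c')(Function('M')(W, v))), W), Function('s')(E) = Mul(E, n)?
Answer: Rational(545519, 9) ≈ 60613.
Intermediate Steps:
Function('y')(Z) = 5
Function('c')(B) = Add(Mul(-1, B), Mul(4, Pow(B, -1)))
Function('s')(E) = Mul(-2, E) (Function('s')(E) = Mul(E, -2) = Mul(-2, E))
Function('u')(W, v) = Mul(W, Add(Mul(-8, Pow(v, -1)), Mul(2, v))) (Function('u')(W, v) = Mul(Mul(-2, Add(Mul(-1, v), Mul(4, Pow(v, -1)))), W) = Mul(Add(Mul(-8, Pow(v, -1)), Mul(2, v)), W) = Mul(W, Add(Mul(-8, Pow(v, -1)), Mul(2, v))))
Add(Mul(Function('u')(Function('y')(4), -18), -341), -9) = Add(Mul(Mul(2, 5, Pow(-18, -1), Add(-4, Pow(-18, 2))), -341), -9) = Add(Mul(Mul(2, 5, Rational(-1, 18), Add(-4, 324)), -341), -9) = Add(Mul(Mul(2, 5, Rational(-1, 18), 320), -341), -9) = Add(Mul(Rational(-1600, 9), -341), -9) = Add(Rational(545600, 9), -9) = Rational(545519, 9)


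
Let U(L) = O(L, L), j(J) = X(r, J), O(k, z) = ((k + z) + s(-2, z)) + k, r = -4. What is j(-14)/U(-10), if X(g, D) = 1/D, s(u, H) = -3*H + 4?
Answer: -1/56 ≈ -0.017857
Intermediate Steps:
s(u, H) = 4 - 3*H
O(k, z) = 4 - 2*z + 2*k (O(k, z) = ((k + z) + (4 - 3*z)) + k = (4 + k - 2*z) + k = 4 - 2*z + 2*k)
j(J) = 1/J
U(L) = 4 (U(L) = 4 - 2*L + 2*L = 4)
j(-14)/U(-10) = 1/(4*(-14)) = (¼)*(-1/14) = -1/56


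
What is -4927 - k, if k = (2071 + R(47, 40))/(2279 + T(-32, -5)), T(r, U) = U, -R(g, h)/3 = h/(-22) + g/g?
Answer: -61633393/12507 ≈ -4927.9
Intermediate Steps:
R(g, h) = -3 + 3*h/22 (R(g, h) = -3*(h/(-22) + g/g) = -3*(h*(-1/22) + 1) = -3*(-h/22 + 1) = -3*(1 - h/22) = -3 + 3*h/22)
k = 11404/12507 (k = (2071 + (-3 + (3/22)*40))/(2279 - 5) = (2071 + (-3 + 60/11))/2274 = (2071 + 27/11)*(1/2274) = (22808/11)*(1/2274) = 11404/12507 ≈ 0.91181)
-4927 - k = -4927 - 1*11404/12507 = -4927 - 11404/12507 = -61633393/12507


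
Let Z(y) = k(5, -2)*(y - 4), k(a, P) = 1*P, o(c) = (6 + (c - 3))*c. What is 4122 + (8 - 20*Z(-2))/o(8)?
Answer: 45313/11 ≈ 4119.4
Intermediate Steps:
o(c) = c*(3 + c) (o(c) = (6 + (-3 + c))*c = (3 + c)*c = c*(3 + c))
k(a, P) = P
Z(y) = 8 - 2*y (Z(y) = -2*(y - 4) = -2*(-4 + y) = 8 - 2*y)
4122 + (8 - 20*Z(-2))/o(8) = 4122 + (8 - 20*(8 - 2*(-2)))/((8*(3 + 8))) = 4122 + (8 - 20*(8 + 4))/((8*11)) = 4122 + (8 - 20*12)/88 = 4122 + (8 - 240)*(1/88) = 4122 - 232*1/88 = 4122 - 29/11 = 45313/11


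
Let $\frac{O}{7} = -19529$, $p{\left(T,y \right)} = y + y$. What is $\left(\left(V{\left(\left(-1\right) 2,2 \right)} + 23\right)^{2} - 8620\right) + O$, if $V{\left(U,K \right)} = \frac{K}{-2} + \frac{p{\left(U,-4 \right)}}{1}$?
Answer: $-145127$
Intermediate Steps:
$p{\left(T,y \right)} = 2 y$
$O = -136703$ ($O = 7 \left(-19529\right) = -136703$)
$V{\left(U,K \right)} = -8 - \frac{K}{2}$ ($V{\left(U,K \right)} = \frac{K}{-2} + \frac{2 \left(-4\right)}{1} = K \left(- \frac{1}{2}\right) - 8 = - \frac{K}{2} - 8 = -8 - \frac{K}{2}$)
$\left(\left(V{\left(\left(-1\right) 2,2 \right)} + 23\right)^{2} - 8620\right) + O = \left(\left(\left(-8 - 1\right) + 23\right)^{2} - 8620\right) - 136703 = \left(\left(-9 + 23\right)^{2} - 8620\right) - 136703 = \left(14^{2} - 8620\right) - 136703 = \left(196 - 8620\right) - 136703 = -8424 - 136703 = -145127$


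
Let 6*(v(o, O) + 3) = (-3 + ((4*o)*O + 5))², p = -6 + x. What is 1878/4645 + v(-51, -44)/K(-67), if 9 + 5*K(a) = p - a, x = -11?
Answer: 936019592419/571335 ≈ 1.6383e+6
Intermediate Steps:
p = -17 (p = -6 - 11 = -17)
K(a) = -26/5 - a/5 (K(a) = -9/5 + (-17 - a)/5 = -9/5 + (-17/5 - a/5) = -26/5 - a/5)
v(o, O) = -3 + (2 + 4*O*o)²/6 (v(o, O) = -3 + (-3 + ((4*o)*O + 5))²/6 = -3 + (-3 + (4*O*o + 5))²/6 = -3 + (-3 + (5 + 4*O*o))²/6 = -3 + (2 + 4*O*o)²/6)
1878/4645 + v(-51, -44)/K(-67) = 1878/4645 + (-3 + 2*(1 + 2*(-44)*(-51))²/3)/(-26/5 - ⅕*(-67)) = 1878*(1/4645) + (-3 + 2*(1 + 4488)²/3)/(-26/5 + 67/5) = 1878/4645 + (-3 + (⅔)*4489²)/(41/5) = 1878/4645 + (-3 + (⅔)*20151121)*(5/41) = 1878/4645 + (-3 + 40302242/3)*(5/41) = 1878/4645 + (40302233/3)*(5/41) = 1878/4645 + 201511165/123 = 936019592419/571335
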